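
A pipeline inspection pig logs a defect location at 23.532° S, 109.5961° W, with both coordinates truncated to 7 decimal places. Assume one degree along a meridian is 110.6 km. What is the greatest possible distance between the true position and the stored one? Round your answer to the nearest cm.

2 cm

Truncating at 7 decimal places can drop up to a full unit in the last place, so each coordinate may be off by as much as 1e-07°.
N–S: 1e-07° × 110600 m/° = 0.01106 m.
E–W at 23.532°: 1e-07° × 110600 × cos 23.532° = 1e-07 × 110600 × 0.9168 ≈ 0.0101402 m.
Combining orthogonally: (0.01106² + 0.0101402²)^½ ≈ 0.0150049 m.
That is 0.0150049 m = 1.5005 cm.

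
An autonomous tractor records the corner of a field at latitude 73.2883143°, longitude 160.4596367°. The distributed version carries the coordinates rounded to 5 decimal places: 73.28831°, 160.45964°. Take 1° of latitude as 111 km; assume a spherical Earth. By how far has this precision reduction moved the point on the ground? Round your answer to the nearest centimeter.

49 centimeters

The latitude changed by +0.0000043° and the longitude by -0.0000033°.
North–south shift: 0.0000043 × 111000 = 0.4773 m.
E–W at 73.2883°: -0.0000033° × 111000 × cos 73.2883° = -0.0000033 × 111000 × 0.2876 ≈ -0.105332 m.
Hypotenuse of the two orthogonal shifts: √(0.4773² + 0.105332²) = 0.488784 m.
That is 0.488784 m = 48.878 cm.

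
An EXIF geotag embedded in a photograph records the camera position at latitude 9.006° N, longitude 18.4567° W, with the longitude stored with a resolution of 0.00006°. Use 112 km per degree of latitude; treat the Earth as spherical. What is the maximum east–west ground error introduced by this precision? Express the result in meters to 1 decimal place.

3.3 meters

With a 0.00006° grid the true value lies within half a step, ±0.00006°/2 = ±3e-05°, of the stored one.
One degree of longitude at 9.006° is 112000 × cos 9.006° ≈ 112000 × 0.9877 = 110619 m.
East–west error: 3e-05° × 110619 m/° ≈ 3.31858 m.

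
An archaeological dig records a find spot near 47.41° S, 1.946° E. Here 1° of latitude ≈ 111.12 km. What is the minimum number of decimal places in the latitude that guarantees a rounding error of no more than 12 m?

One degree of latitude covers 111120 m.
With N decimal places the half-ulp bound is 0.5·10⁻ᴺ°, or 0.5·10⁻ᴺ × 111120 m on the ground.
Need 0.5 × 111120 × 10⁻ᴺ ≤ 12 → 10⁻ᴺ ≤ 2.160e-04, so N ≥ 3.67.
At 3 places the error can reach 55.6 m, but 4 places keeps it to 5.56 m.

4 decimal places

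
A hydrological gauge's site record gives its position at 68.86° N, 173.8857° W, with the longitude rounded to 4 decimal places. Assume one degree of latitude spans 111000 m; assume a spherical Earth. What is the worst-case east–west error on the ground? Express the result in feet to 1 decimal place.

Rounding to 4 decimal places leaves the longitude within ±5e-05° of the true value.
One degree of longitude at 68.86° is 111000 × cos 68.86° ≈ 111000 × 0.3606 = 40031.9 m.
Maximum E–W displacement: 5e-05 × 40031.9 = 2.0016 m.
Converting: 2.0016 m × 3.2808 ft/m ≈ 6.5669 ft.

6.6 feet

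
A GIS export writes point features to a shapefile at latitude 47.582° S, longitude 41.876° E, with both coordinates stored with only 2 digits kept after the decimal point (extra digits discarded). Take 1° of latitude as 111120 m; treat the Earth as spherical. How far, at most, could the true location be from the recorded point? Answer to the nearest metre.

1340 metres

Truncating at 2 decimal places can drop up to a full unit in the last place, so each coordinate may be off by as much as 0.01°.
N–S: 0.01° × 111120 m/° = 1111.2 m.
East–west component at 47.582°: 0.01° × 111120 × cos 47.582° ≈ 0.01 × 74954.3 ≈ 749.543 m.
Worst case both components are at the extreme and orthogonal: √(1111.2² + 749.543²) ≈ 1340.37 m.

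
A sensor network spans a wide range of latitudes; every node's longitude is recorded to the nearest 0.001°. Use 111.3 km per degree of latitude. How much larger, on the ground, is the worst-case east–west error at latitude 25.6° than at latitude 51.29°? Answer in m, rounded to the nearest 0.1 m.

15.4 m

Rounding to 3 decimal places leaves the longitude within ±0.0005° of the true value.
Error at 25.6° = 0.0005° × 111300 × cos 25.6° ≈ 55.65 × 0.9018 = 50.187 m.
At 51.29°: 0.0005° × 111300 × cos 51.29° = 0.0005 × 111300 × 0.6254 ≈ 34.802 m.
Difference: 50.187 − 34.802 = 15.385 m.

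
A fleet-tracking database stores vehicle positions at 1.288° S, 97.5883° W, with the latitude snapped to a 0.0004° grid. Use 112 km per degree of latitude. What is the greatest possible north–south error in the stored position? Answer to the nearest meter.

22 meters

With a 0.0004° grid the true value lies within half a step, ±0.0004°/2 = ±0.0002°, of the stored one.
So the N–S error is at most 0.0002 × 112000 = 22.4 m.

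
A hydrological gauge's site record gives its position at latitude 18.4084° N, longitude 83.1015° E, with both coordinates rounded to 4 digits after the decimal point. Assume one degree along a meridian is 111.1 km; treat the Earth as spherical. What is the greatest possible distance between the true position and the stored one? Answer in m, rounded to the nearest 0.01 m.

Rounding to 4 decimal places leaves each coordinate within ±5e-05° of the true value.
North–south component: 5e-05° × 111100 = 5.555 m.
E–W at 18.4084°: 5e-05° × 111100 × cos 18.4084° = 5e-05 × 111100 × 0.9488 ≈ 5.27075 m.
Worst case both components are at the extreme and orthogonal: √(5.555² + 5.27075²) ≈ 7.6576 m.

7.66 m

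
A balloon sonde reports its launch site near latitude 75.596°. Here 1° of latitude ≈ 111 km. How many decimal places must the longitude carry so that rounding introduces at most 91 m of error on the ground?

3

At 75.596° one degree of longitude covers 111000 × cos 75.596° ≈ 111000 × 0.2488 ≈ 27612.1 m.
With N decimal places the half-ulp bound is 0.5·10⁻ᴺ°, or 0.5·10⁻ᴺ × 27612.1 m on the ground.
Setting 13806 × 10⁻ᴺ ≤ 91 gives 10ᴺ ≥ 151.7, i.e. N ≥ 2.18.
N = 2 would give 138 m (too coarse); N = 3 gives 13.8 m ≤ 91 m.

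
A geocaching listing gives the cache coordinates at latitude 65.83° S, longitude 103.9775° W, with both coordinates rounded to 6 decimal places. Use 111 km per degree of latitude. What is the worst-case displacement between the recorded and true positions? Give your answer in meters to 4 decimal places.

0.0600 meters

Rounding to 6 decimal places leaves each coordinate within ±5e-07° of the true value.
Latitude error → 5e-07 × 111000 = 0.0555 m along the meridian.
East–west component at 65.83°: 5e-07° × 111000 × cos 65.83° ≈ 5e-07 × 45448.4 ≈ 0.0227242 m.
Worst case both components are at the extreme and orthogonal: √(0.0555² + 0.0227242²) ≈ 0.059972 m.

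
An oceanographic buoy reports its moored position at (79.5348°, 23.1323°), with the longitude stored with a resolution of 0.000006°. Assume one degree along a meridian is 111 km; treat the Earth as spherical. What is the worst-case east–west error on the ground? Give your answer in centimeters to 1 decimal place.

With a 0.000006° grid the true value lies within half a step, ±0.000006°/2 = ±3e-06°, of the stored one.
One degree of longitude at 79.5348° is 111000 × cos 79.5348° ≈ 111000 × 0.1816 = 20161.8 m.
East–west error: 3e-06° × 20161.8 m/° ≈ 0.0604855 m.
That is 0.0604855 m = 6.0486 cm.

6.0 centimeters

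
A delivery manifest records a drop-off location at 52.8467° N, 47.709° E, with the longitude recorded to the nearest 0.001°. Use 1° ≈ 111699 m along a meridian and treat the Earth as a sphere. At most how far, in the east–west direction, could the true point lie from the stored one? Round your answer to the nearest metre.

34 metres

Rounding to 3 decimal places leaves the longitude within ±0.0005° of the true value.
Parallels shrink by cos φ, so at 52.8467° a degree of longitude is 111699 × 0.6039 ≈ 67460.6 m.
So at most 0.0005° × 67460.6 ≈ 33.7303 m east–west.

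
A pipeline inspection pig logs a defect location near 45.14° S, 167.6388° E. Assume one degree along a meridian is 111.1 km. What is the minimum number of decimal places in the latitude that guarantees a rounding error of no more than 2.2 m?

One degree of latitude covers 111100 m.
With N decimal places the half-ulp bound is 0.5·10⁻ᴺ°, or 0.5·10⁻ᴺ × 111100 m on the ground.
Need 0.5 × 111100 × 10⁻ᴺ ≤ 2.2 → 10⁻ᴺ ≤ 3.960e-05, so N ≥ 4.40.
So 5 decimal places suffice (0.555 m); 4 would allow up to 5.56 m.

5 decimal places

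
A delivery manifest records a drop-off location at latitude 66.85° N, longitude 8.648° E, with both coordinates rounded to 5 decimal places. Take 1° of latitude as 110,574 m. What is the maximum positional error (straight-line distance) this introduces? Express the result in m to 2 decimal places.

0.59 m

Rounding to 5 decimal places leaves each coordinate within ±5e-06° of the true value.
Latitude error → 5e-06 × 110574 = 0.55287 m along the meridian.
East–west component at 66.85°: 5e-06° × 110574 × cos 66.85° ≈ 5e-06 × 43471 ≈ 0.217355 m.
The two errors are perpendicular, so the maximum displacement is √(0.55287² + 0.217355²) ≈ 0.594061 m.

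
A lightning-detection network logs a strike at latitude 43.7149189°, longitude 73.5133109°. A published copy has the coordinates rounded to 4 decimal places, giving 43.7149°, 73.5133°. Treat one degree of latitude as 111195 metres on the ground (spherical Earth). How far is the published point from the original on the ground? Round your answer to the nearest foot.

The latitude changed by +0.0000189° and the longitude by +0.0000109°.
North–south shift: 0.0000189 × 111195 = 2.10159 m.
East–west at this latitude: 0.0000109° × 111195 × cos 43.7149° ≈ 0.0000109 × 80370.4 = 0.876037 m.
Hypotenuse of the two orthogonal shifts: √(2.10159² + 0.876037²) = 2.27686 m.
Converting: 2.27686 m × 3.2808 ft/m ≈ 7.47 ft.

7 feet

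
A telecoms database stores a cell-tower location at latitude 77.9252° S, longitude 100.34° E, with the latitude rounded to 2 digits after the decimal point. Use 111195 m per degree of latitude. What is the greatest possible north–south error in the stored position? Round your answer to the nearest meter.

Rounding to 2 decimal places leaves the latitude within ±0.005° of the true value.
North–south distance: 0.005° × 111195 m/° = 555.975 m.

556 meters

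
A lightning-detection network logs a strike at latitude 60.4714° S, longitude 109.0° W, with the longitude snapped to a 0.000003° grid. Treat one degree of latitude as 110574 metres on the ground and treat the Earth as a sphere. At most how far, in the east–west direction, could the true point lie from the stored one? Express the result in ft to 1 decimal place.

0.3 ft

With a 0.000003° grid the true value lies within half a step, ±0.000003°/2 = ±1.5e-06°, of the stored one.
One degree of longitude at 60.4714° is 110574 × cos 60.4714° ≈ 110574 × 0.4929 = 54497.3 m.
East–west error: 1.5e-06° × 54497.3 m/° ≈ 0.0817459 m.
Converting: 0.0817459 m × 3.2808 ft/m ≈ 0.2682 ft.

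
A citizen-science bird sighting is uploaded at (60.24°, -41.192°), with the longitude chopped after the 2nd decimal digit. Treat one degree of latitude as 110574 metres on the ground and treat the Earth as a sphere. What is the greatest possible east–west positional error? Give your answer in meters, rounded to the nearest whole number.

549 meters

Truncating at 2 decimal places can drop up to a full unit in the last place, so the longitude may be off by as much as 0.01°.
Parallels shrink by cos φ, so at 60.24° a degree of longitude is 110574 × 0.4964 ≈ 54885.4 m.
Maximum E–W displacement: 0.01 × 54885.4 = 548.854 m.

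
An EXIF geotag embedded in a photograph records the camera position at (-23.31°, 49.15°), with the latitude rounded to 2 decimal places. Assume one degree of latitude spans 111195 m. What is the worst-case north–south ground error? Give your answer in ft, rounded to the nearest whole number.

1824 ft

Rounding to 2 decimal places leaves the latitude within ±0.005° of the true value.
Along the meridian that is 0.005° × 111195 m/° = 555.975 m.
In feet: 555.975 m ÷ 0.3048 ≈ 1824.1 ft.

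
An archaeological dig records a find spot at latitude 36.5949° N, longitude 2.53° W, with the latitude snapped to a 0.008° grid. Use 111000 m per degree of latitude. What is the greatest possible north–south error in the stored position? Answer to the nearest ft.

1457 ft

With a 0.008° grid the true value lies within half a step, ±0.008°/2 = ±0.004°, of the stored one.
So the N–S error is at most 0.004 × 111000 = 444 m.
Converting: 444 m × 3.2808 ft/m ≈ 1456.7 ft.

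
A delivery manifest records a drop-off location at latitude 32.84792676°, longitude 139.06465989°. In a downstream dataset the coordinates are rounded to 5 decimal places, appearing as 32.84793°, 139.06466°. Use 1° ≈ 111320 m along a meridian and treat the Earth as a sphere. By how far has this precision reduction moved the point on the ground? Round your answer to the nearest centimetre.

36 centimetres

The latitude changed by -0.00000324° and the longitude by -0.00000011°.
N–S: -0.00000324° × 111320 m/° = -0.360677 m.
East–west at this latitude: -0.00000011° × 111320 × cos 32.8479° ≈ -0.00000011 × 93521.4 = -0.0102874 m.
Combined displacement = (0.360677² + 0.0102874²)^½ ≈ 0.360823 m.
That is 0.360823 m = 36.082 cm.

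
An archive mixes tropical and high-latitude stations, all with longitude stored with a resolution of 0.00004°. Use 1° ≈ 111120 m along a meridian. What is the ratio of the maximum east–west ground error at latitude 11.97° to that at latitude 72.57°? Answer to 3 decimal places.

With a 0.00004° grid the true value lies within half a step, ±0.00004°/2 = ±2e-05°, of the stored one.
At 11.97°: 2e-05° × 111120 × cos 11.97° = 2e-05 × 111120 × 0.9783 ≈ 2.1741 m.
At 72.57°: 2e-05° × 111120 × cos 72.57° = 2e-05 × 111120 × 0.2995 ≈ 0.6657 m.
The ratio reduces to cos 11.97° / cos 72.57° = 0.9783/0.2995 ≈ 3.2659.

3.266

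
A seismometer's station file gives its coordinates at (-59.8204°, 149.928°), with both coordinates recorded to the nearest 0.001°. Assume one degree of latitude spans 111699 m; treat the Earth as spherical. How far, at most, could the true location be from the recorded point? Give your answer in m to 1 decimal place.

62.5 m

Rounding to 3 decimal places leaves each coordinate within ±0.0005° of the true value.
N–S: 0.0005° × 111699 m/° = 55.8495 m.
E–W at 59.8204°: 0.0005° × 111699 × cos 59.8204° = 0.0005 × 111699 × 0.5027 ≈ 28.0762 m.
Worst case both components are at the extreme and orthogonal: √(55.8495² + 28.0762²) ≈ 62.5095 m.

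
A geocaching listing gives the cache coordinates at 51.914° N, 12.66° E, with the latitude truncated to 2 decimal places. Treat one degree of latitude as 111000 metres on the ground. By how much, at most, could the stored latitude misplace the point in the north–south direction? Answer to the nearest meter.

1110 meters

Truncating at 2 decimal places can drop up to a full unit in the last place, so the latitude may be off by as much as 0.01°.
North–south distance: 0.01° × 111000 m/° = 1110 m.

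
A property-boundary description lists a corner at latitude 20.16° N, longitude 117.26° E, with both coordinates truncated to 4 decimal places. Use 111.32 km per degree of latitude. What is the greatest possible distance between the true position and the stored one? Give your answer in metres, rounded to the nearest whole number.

15 metres

Truncating at 4 decimal places can drop up to a full unit in the last place, so each coordinate may be off by as much as 0.0001°.
North–south component: 0.0001° × 111320 = 11.132 m.
Longitude error → 0.0001 × 111320 × cos 20.16° = 0.0001 × 111320 × 0.9387 ≈ 10.45 m.
Worst case both components are at the extreme and orthogonal: √(11.132² + 10.45²) ≈ 15.2684 m.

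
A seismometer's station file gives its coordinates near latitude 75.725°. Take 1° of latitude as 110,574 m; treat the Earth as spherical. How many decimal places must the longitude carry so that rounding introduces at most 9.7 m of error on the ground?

4 decimal places

At 75.725° one degree of longitude covers 110574 × cos 75.725° ≈ 110574 × 0.2466 ≈ 27264.9 m.
Rounding to N decimal places gives at most 0.5 × 10⁻ᴺ degrees of error, i.e. 0.5 × 10⁻ᴺ × 27264.9 m.
Need 0.5 × 27264.9 × 10⁻ᴺ ≤ 9.7 → 10⁻ᴺ ≤ 7.115e-04, so N ≥ 3.15.
At 3 places the error can reach 13.6 m, but 4 places keeps it to 1.36 m.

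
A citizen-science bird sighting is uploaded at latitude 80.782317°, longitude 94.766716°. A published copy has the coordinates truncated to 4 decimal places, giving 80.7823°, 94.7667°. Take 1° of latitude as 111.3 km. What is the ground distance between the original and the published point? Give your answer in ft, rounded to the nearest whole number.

Δlat = 80.782317 − 80.7823 = +0.000017°; Δlon = 94.766716 − 94.7667 = +0.000016°.
N–S: 0.000017° × 111300 m/° = 1.8921 m.
East–west at this latitude: 0.000016° × 111300 × cos 80.7823° ≈ 0.000016 × 17828.7 = 0.285259 m.
Hypotenuse of the two orthogonal shifts: √(1.8921² + 0.285259²) = 1.91348 m.
Converting: 1.91348 m × 3.2808 ft/m ≈ 6.2778 ft.

6 ft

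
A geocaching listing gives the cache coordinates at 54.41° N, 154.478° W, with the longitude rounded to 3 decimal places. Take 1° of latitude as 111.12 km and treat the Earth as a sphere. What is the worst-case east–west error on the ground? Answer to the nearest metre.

32 metres

Rounding to 3 decimal places leaves the longitude within ±0.0005° of the true value.
At latitude 54.41° a degree of longitude spans 111120 m × cos 54.41° = 111120 × 0.5820 ≈ 64669.7 m.
So at most 0.0005° × 64669.7 ≈ 32.3349 m east–west.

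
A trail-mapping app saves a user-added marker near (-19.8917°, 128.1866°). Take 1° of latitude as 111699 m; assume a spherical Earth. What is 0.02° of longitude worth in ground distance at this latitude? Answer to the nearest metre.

2101 metres

One degree of longitude here spans 111699 × cos 19.8917° = 111699 × 0.9403 ≈ 105035 m; 0.02° of that is 2100.7 m.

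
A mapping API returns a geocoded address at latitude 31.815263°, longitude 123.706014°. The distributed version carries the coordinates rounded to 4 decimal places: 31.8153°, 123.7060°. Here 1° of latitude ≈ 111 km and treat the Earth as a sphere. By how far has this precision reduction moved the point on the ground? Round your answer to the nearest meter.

The latitude changed by -0.000037° and the longitude by +0.000014°.
N–S: -0.000037° × 111000 m/° = -4.107 m.
East–west at this latitude: 0.000014° × 111000 × cos 31.8153° ≈ 0.000014 × 94322.5 = 1.32051 m.
Distance: √(4.107² + 1.32051²) ≈ 4.31407 m.

4 meters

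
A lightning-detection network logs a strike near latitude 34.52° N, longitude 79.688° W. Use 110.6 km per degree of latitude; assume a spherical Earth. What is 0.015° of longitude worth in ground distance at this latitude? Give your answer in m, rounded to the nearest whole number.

One degree of longitude here spans 110600 × cos 34.52° = 110600 × 0.8239 ≈ 91126.5 m; 0.015° of that is 1366.9 m.

1367 m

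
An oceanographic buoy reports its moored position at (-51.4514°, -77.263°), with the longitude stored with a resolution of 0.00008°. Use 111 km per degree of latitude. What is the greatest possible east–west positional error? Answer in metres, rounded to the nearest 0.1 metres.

2.8 metres

With a 0.00008° grid the true value lies within half a step, ±0.00008°/2 = ±4e-05°, of the stored one.
Parallels shrink by cos φ, so at 51.4514° a degree of longitude is 111000 × 0.6232 ≈ 69172.8 m.
East–west error: 4e-05° × 69172.8 m/° ≈ 2.76691 m.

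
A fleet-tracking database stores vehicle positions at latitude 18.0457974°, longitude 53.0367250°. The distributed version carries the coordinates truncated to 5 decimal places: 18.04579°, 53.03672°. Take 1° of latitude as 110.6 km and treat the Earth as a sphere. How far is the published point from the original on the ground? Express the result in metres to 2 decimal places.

The latitude changed by +0.0000074° and the longitude by +0.0000050°.
N–S: 0.0000074° × 110600 m/° = 0.81844 m.
E–W at 18.0458°: 0.0000050° × 110600 × cos 18.0458° = 0.0000050 × 110600 × 0.9508 ≈ 0.525798 m.
Hypotenuse of the two orthogonal shifts: √(0.81844² + 0.525798²) = 0.972783 m.

0.97 metres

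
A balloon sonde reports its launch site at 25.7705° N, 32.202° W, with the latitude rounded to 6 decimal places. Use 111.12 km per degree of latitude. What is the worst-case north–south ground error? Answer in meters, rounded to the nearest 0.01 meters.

0.06 meters

Rounding to 6 decimal places leaves the latitude within ±5e-07° of the true value.
Along the meridian that is 5e-07° × 111120 m/° = 0.05556 m.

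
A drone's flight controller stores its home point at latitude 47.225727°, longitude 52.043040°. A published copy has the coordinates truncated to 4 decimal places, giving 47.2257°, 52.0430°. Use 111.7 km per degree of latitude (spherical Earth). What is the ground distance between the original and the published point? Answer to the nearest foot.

Δlat = 47.225727 − 47.2257 = +0.000027°; Δlon = 52.043040 − 52.0430 = +0.000040°.
N–S: 0.000027° × 111700 m/° = 3.0159 m.
East–west at this latitude: 0.000040° × 111700 × cos 47.2257° ≈ 0.000040 × 75856.8 = 3.03427 m.
Distance: √(3.0159² + 3.03427²) ≈ 4.27814 m.
Converting: 4.27814 m × 3.2808 ft/m ≈ 14.036 ft.

14 feet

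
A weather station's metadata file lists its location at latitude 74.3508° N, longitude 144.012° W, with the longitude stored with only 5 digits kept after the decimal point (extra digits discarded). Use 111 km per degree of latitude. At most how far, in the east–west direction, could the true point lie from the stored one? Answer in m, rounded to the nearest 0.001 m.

Truncating at 5 decimal places can drop up to a full unit in the last place, so the longitude may be off by as much as 1e-05°.
At latitude 74.3508° a degree of longitude spans 111000 m × cos 74.3508° = 111000 × 0.2697 ≈ 29941.9 m.
East–west error: 1e-05° × 29941.9 m/° ≈ 0.299419 m.

0.299 m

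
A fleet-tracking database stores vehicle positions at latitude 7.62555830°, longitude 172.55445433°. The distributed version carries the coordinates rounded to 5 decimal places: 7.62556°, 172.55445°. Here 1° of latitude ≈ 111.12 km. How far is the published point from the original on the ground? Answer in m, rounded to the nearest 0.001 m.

Δlat = 7.62555830 − 7.62556 = -0.00000170°; Δlon = 172.55445433 − 172.55445 = +0.00000433°.
N–S: -0.00000170° × 111120 m/° = -0.188904 m.
East–west at this latitude: 0.00000433° × 111120 × cos 7.62556° ≈ 0.00000433 × 110137 = 0.476895 m.
Combined displacement = (0.188904² + 0.476895²)^½ ≈ 0.512946 m.

0.513 m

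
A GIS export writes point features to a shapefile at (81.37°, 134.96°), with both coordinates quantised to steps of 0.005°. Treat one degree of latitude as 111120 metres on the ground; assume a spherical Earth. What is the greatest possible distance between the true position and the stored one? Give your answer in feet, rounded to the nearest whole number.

With a 0.005° grid the true value lies within half a step, ±0.005°/2 = ±0.0025°, of the stored one.
North–south component: 0.0025° × 111120 = 277.8 m.
East–west component at 81.37°: 0.0025° × 111120 × cos 81.37° ≈ 0.0025 × 16673.9 ≈ 41.6847 m.
The two errors are perpendicular, so the maximum displacement is √(277.8² + 41.6847²) ≈ 280.91 m.
Converting: 280.91 m × 3.2808 ft/m ≈ 921.62 ft.

922 feet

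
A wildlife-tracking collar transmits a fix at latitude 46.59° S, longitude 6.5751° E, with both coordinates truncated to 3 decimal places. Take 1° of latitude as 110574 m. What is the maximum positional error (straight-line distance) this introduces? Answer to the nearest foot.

440 feet

Truncating at 3 decimal places can drop up to a full unit in the last place, so each coordinate may be off by as much as 0.001°.
N–S: 0.001° × 110574 m/° = 110.574 m.
Longitude error → 0.001 × 110574 × cos 46.59° = 0.001 × 110574 × 0.6872 ≈ 75.988 m.
The two errors are perpendicular, so the maximum displacement is √(110.574² + 75.988²) ≈ 134.167 m.
Converting: 134.167 m × 3.2808 ft/m ≈ 440.18 ft.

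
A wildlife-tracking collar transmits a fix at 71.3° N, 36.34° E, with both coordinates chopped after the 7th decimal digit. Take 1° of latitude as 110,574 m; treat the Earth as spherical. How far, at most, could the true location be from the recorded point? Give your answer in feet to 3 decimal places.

0.038 feet

Truncating at 7 decimal places can drop up to a full unit in the last place, so each coordinate may be off by as much as 1e-07°.
North–south component: 1e-07° × 110574 = 0.0110574 m.
East–west component at 71.3°: 1e-07° × 110574 × cos 71.3° ≈ 1e-07 × 35451.5 ≈ 0.00354515 m.
The two errors are perpendicular, so the maximum displacement is √(0.0110574² + 0.00354515²) ≈ 0.0116118 m.
Converting: 0.0116118 m × 3.2808 ft/m ≈ 0.038096 ft.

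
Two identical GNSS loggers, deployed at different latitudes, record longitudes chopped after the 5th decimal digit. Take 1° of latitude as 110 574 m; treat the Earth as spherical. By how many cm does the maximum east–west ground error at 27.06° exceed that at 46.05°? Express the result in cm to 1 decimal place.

21.7 cm

Truncating at 5 decimal places can drop up to a full unit in the last place, so the longitude may be off by as much as 1e-05°.
Error at 27.06° = 1e-05° × 110574 × cos 27.06° ≈ 1.1057 × 0.8905 = 0.9847 m.
At 46.05°: 1e-05° × 110574 × cos 46.05° = 1e-05 × 110574 × 0.6940 ≈ 0.76742 m.
Difference: 0.9847 − 0.76742 = 0.21728 m.
That is 0.217278 m = 21.728 cm.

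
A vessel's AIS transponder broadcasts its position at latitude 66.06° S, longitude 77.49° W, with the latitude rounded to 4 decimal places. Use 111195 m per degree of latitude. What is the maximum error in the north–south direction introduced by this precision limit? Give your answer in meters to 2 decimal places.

5.56 meters

Rounding to 4 decimal places leaves the latitude within ±5e-05° of the true value.
North–south distance: 5e-05° × 111195 m/° = 5.55975 m.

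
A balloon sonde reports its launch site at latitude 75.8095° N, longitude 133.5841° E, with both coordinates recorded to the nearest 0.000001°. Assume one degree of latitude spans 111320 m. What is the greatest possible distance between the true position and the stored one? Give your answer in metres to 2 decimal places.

Rounding to 6 decimal places leaves each coordinate within ±5e-07° of the true value.
Latitude error → 5e-07 × 111320 = 0.05566 m along the meridian.
E–W at 75.8095°: 5e-07° × 111320 × cos 75.8095° = 5e-07 × 111320 × 0.2451 ≈ 0.0136449 m.
The two errors are perpendicular, so the maximum displacement is √(0.05566² + 0.0136449²) ≈ 0.0573081 m.

0.06 metres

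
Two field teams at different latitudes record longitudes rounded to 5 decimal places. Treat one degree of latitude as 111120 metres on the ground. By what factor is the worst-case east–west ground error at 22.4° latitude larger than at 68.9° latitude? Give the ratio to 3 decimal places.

Rounding to 5 decimal places leaves the longitude within ±5e-06° of the true value.
Error at 22.4° = 5e-06° × 111120 × cos 22.4° ≈ 0.5556 × 0.9245 = 0.51368 m.
At 68.9°: 5e-06° × 111120 × cos 68.9° = 5e-06 × 111120 × 0.3600 ≈ 0.20001 m.
The ratio reduces to cos 22.4° / cos 68.9° = 0.9245/0.3600 ≈ 2.5682.

2.568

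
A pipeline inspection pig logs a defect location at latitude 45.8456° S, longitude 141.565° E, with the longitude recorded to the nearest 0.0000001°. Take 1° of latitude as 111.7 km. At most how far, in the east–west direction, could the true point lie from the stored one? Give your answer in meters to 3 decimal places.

0.004 meters

Rounding to 7 decimal places leaves the longitude within ±5e-08° of the true value.
At latitude 45.8456° a degree of longitude spans 111700 m × cos 45.8456° = 111700 × 0.6966 ≈ 77809.6 m.
So at most 5e-08° × 77809.6 ≈ 0.00389048 m east–west.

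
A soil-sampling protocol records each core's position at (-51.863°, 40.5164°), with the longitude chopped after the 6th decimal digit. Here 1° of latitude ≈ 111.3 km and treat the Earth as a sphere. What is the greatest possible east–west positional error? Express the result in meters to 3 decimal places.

Truncating at 6 decimal places can drop up to a full unit in the last place, so the longitude may be off by as much as 1e-06°.
Parallels shrink by cos φ, so at 51.863° a degree of longitude is 111300 × 0.6175 ≈ 68732.6 m.
So at most 1e-06° × 68732.6 ≈ 0.0687326 m east–west.

0.069 meters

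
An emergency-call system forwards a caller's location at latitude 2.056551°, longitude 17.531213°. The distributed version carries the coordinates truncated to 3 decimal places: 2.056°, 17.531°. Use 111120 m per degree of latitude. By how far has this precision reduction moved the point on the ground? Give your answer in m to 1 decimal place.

The latitude changed by +0.000551° and the longitude by +0.000213°.
North–south shift: 0.000551 × 111120 = 61.2271 m.
E–W at 2.056°: 0.000213° × 111120 × cos 2.056° = 0.000213 × 111120 × 0.9994 ≈ 23.6533 m.
Combined displacement = (61.2271² + 23.6533²)^½ ≈ 65.6372 m.

65.6 m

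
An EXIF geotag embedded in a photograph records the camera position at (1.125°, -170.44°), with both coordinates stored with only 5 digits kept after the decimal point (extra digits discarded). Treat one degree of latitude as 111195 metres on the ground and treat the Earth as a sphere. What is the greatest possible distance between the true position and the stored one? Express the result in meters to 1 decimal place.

Truncating at 5 decimal places can drop up to a full unit in the last place, so each coordinate may be off by as much as 1e-05°.
N–S: 1e-05° × 111195 m/° = 1.11195 m.
East–west component at 1.125°: 1e-05° × 111195 × cos 1.125° ≈ 1e-05 × 111174 ≈ 1.11174 m.
Combining orthogonally: (1.11195² + 1.11174²)^½ ≈ 1.57238 m.

1.6 meters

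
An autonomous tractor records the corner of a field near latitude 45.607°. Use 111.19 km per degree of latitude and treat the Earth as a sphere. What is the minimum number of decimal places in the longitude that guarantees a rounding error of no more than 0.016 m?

7 decimal places

At 45.607° one degree of longitude covers 111190 × cos 45.607° ≈ 111190 × 0.6996 ≈ 77785.9 m.
With N decimal places the half-ulp bound is 0.5·10⁻ᴺ°, or 0.5·10⁻ᴺ × 77785.9 m on the ground.
Setting 38892.9 × 10⁻ᴺ ≤ 0.016 gives 10ᴺ ≥ 2.431e+06, i.e. N ≥ 6.39.
At 6 places the error can reach 0.0389 m, but 7 places keeps it to 0.00389 m.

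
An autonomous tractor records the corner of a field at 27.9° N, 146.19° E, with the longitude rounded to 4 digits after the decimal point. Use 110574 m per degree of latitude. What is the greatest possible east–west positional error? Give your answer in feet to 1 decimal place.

16.0 feet

Rounding to 4 decimal places leaves the longitude within ±5e-05° of the true value.
At latitude 27.9° a degree of longitude spans 110574 m × cos 27.9° = 110574 × 0.8838 ≈ 97721.5 m.
So at most 5e-05° × 97721.5 ≈ 4.88608 m east–west.
In feet: 4.88608 m ÷ 0.3048 ≈ 16.03 ft.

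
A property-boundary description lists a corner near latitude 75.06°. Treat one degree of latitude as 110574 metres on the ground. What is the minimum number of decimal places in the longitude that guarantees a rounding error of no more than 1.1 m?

5 decimal places

At 75.06° one degree of longitude covers 110574 × cos 75.06° ≈ 110574 × 0.2578 ≈ 28506.8 m.
With N decimal places the half-ulp bound is 0.5·10⁻ᴺ°, or 0.5·10⁻ᴺ × 28506.8 m on the ground.
Setting 14253.4 × 10⁻ᴺ ≤ 1.1 gives 10ᴺ ≥ 1.296e+04, i.e. N ≥ 4.11.
N = 4 would give 1.43 m (too coarse); N = 5 gives 0.143 m ≤ 1.1 m.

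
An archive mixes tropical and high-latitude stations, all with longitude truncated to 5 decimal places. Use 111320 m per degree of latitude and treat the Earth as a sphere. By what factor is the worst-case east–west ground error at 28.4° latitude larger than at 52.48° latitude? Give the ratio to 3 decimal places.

1.444

Truncating at 5 decimal places can drop up to a full unit in the last place, so the longitude may be off by as much as 1e-05°.
Error at 28.4° = 1e-05° × 111320 × cos 28.4° ≈ 1.1132 × 0.8796 = 0.97922 m.
Error at 52.48° = 1e-05° × 111320 × cos 52.48° ≈ 1.1132 × 0.6090 = 0.67798 m.
The ratio reduces to cos 28.4° / cos 52.48° = 0.8796/0.6090 ≈ 1.4443.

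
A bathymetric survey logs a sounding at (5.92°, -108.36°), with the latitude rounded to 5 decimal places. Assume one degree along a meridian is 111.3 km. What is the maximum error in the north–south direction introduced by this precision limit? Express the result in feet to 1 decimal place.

Rounding to 5 decimal places leaves the latitude within ±5e-06° of the true value.
So the N–S error is at most 5e-06 × 111300 = 0.5565 m.
In feet: 0.5565 m ÷ 0.3048 ≈ 1.8258 ft.

1.8 feet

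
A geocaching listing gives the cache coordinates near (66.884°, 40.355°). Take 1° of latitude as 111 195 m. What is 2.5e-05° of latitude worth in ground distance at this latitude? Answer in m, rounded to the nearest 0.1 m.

2.8 m

2.5e-05° × 111195 m/° = 2.77988 m.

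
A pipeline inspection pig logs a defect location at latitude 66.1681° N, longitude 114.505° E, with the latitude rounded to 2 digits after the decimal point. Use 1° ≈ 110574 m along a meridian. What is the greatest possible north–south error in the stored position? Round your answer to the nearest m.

553 m

Rounding to 2 decimal places leaves the latitude within ±0.005° of the true value.
North–south distance: 0.005° × 110574 m/° = 552.87 m.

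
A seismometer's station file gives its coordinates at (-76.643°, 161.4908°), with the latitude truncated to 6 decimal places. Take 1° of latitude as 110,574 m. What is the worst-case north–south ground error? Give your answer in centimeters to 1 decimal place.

Truncating at 6 decimal places can drop up to a full unit in the last place, so the latitude may be off by as much as 1e-06°.
Along the meridian that is 1e-06° × 110574 m/° = 0.110574 m.
That is 0.110574 m = 11.057 cm.

11.1 centimeters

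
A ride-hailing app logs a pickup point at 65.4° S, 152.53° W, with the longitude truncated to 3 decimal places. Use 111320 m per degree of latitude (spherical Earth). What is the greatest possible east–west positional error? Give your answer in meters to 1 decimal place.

Truncating at 3 decimal places can drop up to a full unit in the last place, so the longitude may be off by as much as 0.001°.
At latitude 65.4° a degree of longitude spans 111320 m × cos 65.4° = 111320 × 0.4163 ≈ 46340.4 m.
So at most 0.001° × 46340.4 ≈ 46.3404 m east–west.

46.3 meters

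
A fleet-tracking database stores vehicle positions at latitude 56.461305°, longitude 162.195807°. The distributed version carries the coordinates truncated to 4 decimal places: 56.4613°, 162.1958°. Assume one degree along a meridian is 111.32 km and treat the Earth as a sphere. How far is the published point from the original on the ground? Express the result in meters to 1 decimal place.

0.7 meters

Δlat = 56.461305 − 56.4613 = +0.000005°; Δlon = 162.195807 − 162.1958 = +0.000007°.
N–S: 0.000005° × 111320 m/° = 0.5566 m.
E–W at 56.4613°: 0.000007° × 111320 × cos 56.4613° = 0.000007 × 111320 × 0.5525 ≈ 0.43053 m.
Hypotenuse of the two orthogonal shifts: √(0.5566² + 0.43053²) = 0.703676 m.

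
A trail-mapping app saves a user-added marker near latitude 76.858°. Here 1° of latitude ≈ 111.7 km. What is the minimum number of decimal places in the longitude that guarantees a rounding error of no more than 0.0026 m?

At 76.858° one degree of longitude covers 111700 × cos 76.858° ≈ 111700 × 0.2274 ≈ 25396.7 m.
Rounding to N decimal places gives at most 0.5 × 10⁻ᴺ degrees of error, i.e. 0.5 × 10⁻ᴺ × 25396.7 m.
Setting 12698.3 × 10⁻ᴺ ≤ 0.0026 gives 10ᴺ ≥ 4.884e+06, i.e. N ≥ 6.69.
N = 6 would give 0.0127 m (too coarse); N = 7 gives 0.00127 m ≤ 0.0026 m.

7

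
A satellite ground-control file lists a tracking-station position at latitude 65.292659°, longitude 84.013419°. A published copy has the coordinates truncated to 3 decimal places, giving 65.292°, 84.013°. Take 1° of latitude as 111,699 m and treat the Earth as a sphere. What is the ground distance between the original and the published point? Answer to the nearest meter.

The latitude changed by +0.000659° and the longitude by +0.000419°.
N–S: 0.000659° × 111699 m/° = 73.6096 m.
East–west at this latitude: 0.000419° × 111699 × cos 65.292° ≈ 0.000419 × 46689.5 = 19.5629 m.
Distance: √(73.6096² + 19.5629²) ≈ 76.1649 m.

76 meters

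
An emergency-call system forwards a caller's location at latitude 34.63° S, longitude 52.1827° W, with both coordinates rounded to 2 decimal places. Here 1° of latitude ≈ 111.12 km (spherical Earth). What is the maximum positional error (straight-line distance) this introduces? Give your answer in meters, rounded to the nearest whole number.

Rounding to 2 decimal places leaves each coordinate within ±0.005° of the true value.
North–south component: 0.005° × 111120 = 555.6 m.
East–west component at 34.63°: 0.005° × 111120 × cos 34.63° ≈ 0.005 × 91433.9 ≈ 457.169 m.
The two errors are perpendicular, so the maximum displacement is √(555.6² + 457.169²) ≈ 719.51 m.

720 meters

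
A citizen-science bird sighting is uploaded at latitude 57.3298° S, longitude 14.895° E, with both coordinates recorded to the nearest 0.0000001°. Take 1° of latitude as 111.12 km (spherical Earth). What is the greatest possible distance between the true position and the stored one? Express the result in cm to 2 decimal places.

0.63 cm

Rounding to 7 decimal places leaves each coordinate within ±5e-08° of the true value.
N–S: 5e-08° × 111120 m/° = 0.005556 m.
E–W at 57.3298°: 5e-08° × 111120 × cos 57.3298° = 5e-08 × 111120 × 0.5398 ≈ 0.00299914 m.
Combining orthogonally: (0.005556² + 0.00299914²)^½ ≈ 0.00631379 m.
That is 0.00631379 m = 0.63138 cm.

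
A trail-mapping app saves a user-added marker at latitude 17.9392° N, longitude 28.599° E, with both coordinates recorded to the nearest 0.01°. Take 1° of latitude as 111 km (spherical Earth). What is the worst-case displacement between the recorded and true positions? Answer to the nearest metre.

Rounding to 2 decimal places leaves each coordinate within ±0.005° of the true value.
Latitude error → 0.005 × 111000 = 555 m along the meridian.
E–W at 17.9392°: 0.005° × 111000 × cos 17.9392° = 0.005 × 111000 × 0.9514 ≈ 528.018 m.
Worst case both components are at the extreme and orthogonal: √(555² + 528.018²) ≈ 766.047 m.

766 metres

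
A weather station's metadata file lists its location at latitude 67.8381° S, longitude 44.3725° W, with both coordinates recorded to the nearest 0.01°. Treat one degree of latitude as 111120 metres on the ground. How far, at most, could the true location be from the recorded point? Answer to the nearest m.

Rounding to 2 decimal places leaves each coordinate within ±0.005° of the true value.
Latitude error → 0.005 × 111120 = 555.6 m along the meridian.
Longitude error → 0.005 × 111120 × cos 67.8381° = 0.005 × 111120 × 0.3772 ≈ 209.586 m.
The two errors are perpendicular, so the maximum displacement is √(555.6² + 209.586²) ≈ 593.816 m.

594 m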